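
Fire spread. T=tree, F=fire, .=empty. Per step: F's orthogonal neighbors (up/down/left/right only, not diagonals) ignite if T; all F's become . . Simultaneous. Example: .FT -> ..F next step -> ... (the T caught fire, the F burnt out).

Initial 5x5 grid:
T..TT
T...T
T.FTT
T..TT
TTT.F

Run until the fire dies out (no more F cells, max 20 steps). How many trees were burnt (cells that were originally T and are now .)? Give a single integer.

Answer: 7

Derivation:
Step 1: +2 fires, +2 burnt (F count now 2)
Step 2: +2 fires, +2 burnt (F count now 2)
Step 3: +1 fires, +2 burnt (F count now 1)
Step 4: +1 fires, +1 burnt (F count now 1)
Step 5: +1 fires, +1 burnt (F count now 1)
Step 6: +0 fires, +1 burnt (F count now 0)
Fire out after step 6
Initially T: 14, now '.': 18
Total burnt (originally-T cells now '.'): 7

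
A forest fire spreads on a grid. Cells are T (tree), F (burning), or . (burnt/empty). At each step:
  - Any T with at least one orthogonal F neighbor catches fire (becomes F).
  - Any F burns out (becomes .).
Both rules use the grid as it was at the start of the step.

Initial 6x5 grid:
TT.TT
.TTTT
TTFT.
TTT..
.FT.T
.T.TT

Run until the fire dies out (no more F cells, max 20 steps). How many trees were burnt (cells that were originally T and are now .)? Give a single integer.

Step 1: +7 fires, +2 burnt (F count now 7)
Step 2: +4 fires, +7 burnt (F count now 4)
Step 3: +3 fires, +4 burnt (F count now 3)
Step 4: +2 fires, +3 burnt (F count now 2)
Step 5: +0 fires, +2 burnt (F count now 0)
Fire out after step 5
Initially T: 19, now '.': 27
Total burnt (originally-T cells now '.'): 16

Answer: 16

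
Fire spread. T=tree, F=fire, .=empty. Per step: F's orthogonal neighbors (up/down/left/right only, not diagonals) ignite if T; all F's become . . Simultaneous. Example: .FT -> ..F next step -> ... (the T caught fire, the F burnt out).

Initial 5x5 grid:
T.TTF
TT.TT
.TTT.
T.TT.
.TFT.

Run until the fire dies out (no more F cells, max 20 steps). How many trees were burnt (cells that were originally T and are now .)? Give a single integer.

Answer: 14

Derivation:
Step 1: +5 fires, +2 burnt (F count now 5)
Step 2: +4 fires, +5 burnt (F count now 4)
Step 3: +2 fires, +4 burnt (F count now 2)
Step 4: +1 fires, +2 burnt (F count now 1)
Step 5: +1 fires, +1 burnt (F count now 1)
Step 6: +1 fires, +1 burnt (F count now 1)
Step 7: +0 fires, +1 burnt (F count now 0)
Fire out after step 7
Initially T: 15, now '.': 24
Total burnt (originally-T cells now '.'): 14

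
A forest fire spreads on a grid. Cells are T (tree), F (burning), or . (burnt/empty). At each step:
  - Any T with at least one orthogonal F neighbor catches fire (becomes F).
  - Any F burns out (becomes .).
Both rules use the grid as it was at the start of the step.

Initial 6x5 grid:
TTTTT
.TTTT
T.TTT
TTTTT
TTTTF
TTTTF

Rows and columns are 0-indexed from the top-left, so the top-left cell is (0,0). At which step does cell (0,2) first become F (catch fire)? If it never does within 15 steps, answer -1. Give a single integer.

Step 1: cell (0,2)='T' (+3 fires, +2 burnt)
Step 2: cell (0,2)='T' (+4 fires, +3 burnt)
Step 3: cell (0,2)='T' (+5 fires, +4 burnt)
Step 4: cell (0,2)='T' (+6 fires, +5 burnt)
Step 5: cell (0,2)='T' (+3 fires, +6 burnt)
Step 6: cell (0,2)='F' (+3 fires, +3 burnt)
  -> target ignites at step 6
Step 7: cell (0,2)='.' (+1 fires, +3 burnt)
Step 8: cell (0,2)='.' (+1 fires, +1 burnt)
Step 9: cell (0,2)='.' (+0 fires, +1 burnt)
  fire out at step 9

6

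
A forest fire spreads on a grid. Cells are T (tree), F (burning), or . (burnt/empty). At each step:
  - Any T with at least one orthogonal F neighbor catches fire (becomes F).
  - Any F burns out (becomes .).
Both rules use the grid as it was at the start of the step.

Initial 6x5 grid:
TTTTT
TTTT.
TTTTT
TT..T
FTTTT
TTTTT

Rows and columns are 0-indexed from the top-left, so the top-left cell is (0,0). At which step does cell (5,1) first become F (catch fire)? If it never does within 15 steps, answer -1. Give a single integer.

Step 1: cell (5,1)='T' (+3 fires, +1 burnt)
Step 2: cell (5,1)='F' (+4 fires, +3 burnt)
  -> target ignites at step 2
Step 3: cell (5,1)='.' (+4 fires, +4 burnt)
Step 4: cell (5,1)='.' (+5 fires, +4 burnt)
Step 5: cell (5,1)='.' (+5 fires, +5 burnt)
Step 6: cell (5,1)='.' (+3 fires, +5 burnt)
Step 7: cell (5,1)='.' (+1 fires, +3 burnt)
Step 8: cell (5,1)='.' (+1 fires, +1 burnt)
Step 9: cell (5,1)='.' (+0 fires, +1 burnt)
  fire out at step 9

2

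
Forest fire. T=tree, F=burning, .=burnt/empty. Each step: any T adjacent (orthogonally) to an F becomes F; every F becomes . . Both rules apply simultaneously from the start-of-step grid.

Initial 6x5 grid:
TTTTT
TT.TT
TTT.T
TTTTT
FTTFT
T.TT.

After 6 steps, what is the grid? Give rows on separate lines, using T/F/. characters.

Step 1: 7 trees catch fire, 2 burn out
  TTTTT
  TT.TT
  TTT.T
  FTTFT
  .FF.F
  F.TF.
Step 2: 5 trees catch fire, 7 burn out
  TTTTT
  TT.TT
  FTT.T
  .FF.F
  .....
  ..F..
Step 3: 4 trees catch fire, 5 burn out
  TTTTT
  FT.TT
  .FF.F
  .....
  .....
  .....
Step 4: 3 trees catch fire, 4 burn out
  FTTTT
  .F.TF
  .....
  .....
  .....
  .....
Step 5: 3 trees catch fire, 3 burn out
  .FTTF
  ...F.
  .....
  .....
  .....
  .....
Step 6: 2 trees catch fire, 3 burn out
  ..FF.
  .....
  .....
  .....
  .....
  .....

..FF.
.....
.....
.....
.....
.....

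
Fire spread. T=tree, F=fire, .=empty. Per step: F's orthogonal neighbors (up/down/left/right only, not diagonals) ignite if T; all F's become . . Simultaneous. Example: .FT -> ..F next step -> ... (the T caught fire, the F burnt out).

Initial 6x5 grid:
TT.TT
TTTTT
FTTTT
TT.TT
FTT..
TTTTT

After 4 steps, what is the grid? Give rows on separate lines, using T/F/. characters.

Step 1: 5 trees catch fire, 2 burn out
  TT.TT
  FTTTT
  .FTTT
  FT.TT
  .FT..
  FTTTT
Step 2: 6 trees catch fire, 5 burn out
  FT.TT
  .FTTT
  ..FTT
  .F.TT
  ..F..
  .FTTT
Step 3: 4 trees catch fire, 6 burn out
  .F.TT
  ..FTT
  ...FT
  ...TT
  .....
  ..FTT
Step 4: 4 trees catch fire, 4 burn out
  ...TT
  ...FT
  ....F
  ...FT
  .....
  ...FT

...TT
...FT
....F
...FT
.....
...FT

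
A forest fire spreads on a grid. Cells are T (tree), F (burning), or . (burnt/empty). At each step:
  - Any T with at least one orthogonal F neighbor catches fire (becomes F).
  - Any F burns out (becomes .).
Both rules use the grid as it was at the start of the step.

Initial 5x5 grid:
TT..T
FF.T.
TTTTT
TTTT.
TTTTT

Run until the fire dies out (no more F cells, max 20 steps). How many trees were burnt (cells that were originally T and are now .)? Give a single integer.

Answer: 17

Derivation:
Step 1: +4 fires, +2 burnt (F count now 4)
Step 2: +3 fires, +4 burnt (F count now 3)
Step 3: +4 fires, +3 burnt (F count now 4)
Step 4: +4 fires, +4 burnt (F count now 4)
Step 5: +1 fires, +4 burnt (F count now 1)
Step 6: +1 fires, +1 burnt (F count now 1)
Step 7: +0 fires, +1 burnt (F count now 0)
Fire out after step 7
Initially T: 18, now '.': 24
Total burnt (originally-T cells now '.'): 17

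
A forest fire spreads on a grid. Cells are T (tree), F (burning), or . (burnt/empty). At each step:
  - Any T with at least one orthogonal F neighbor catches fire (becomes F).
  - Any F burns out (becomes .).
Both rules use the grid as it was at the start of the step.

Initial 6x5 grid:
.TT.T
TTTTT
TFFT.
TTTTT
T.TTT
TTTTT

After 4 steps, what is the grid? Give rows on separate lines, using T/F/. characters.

Step 1: 6 trees catch fire, 2 burn out
  .TT.T
  TFFTT
  F..F.
  TFFTT
  T.TTT
  TTTTT
Step 2: 7 trees catch fire, 6 burn out
  .FF.T
  F..FT
  .....
  F..FT
  T.FTT
  TTTTT
Step 3: 5 trees catch fire, 7 burn out
  ....T
  ....F
  .....
  ....F
  F..FT
  TTFTT
Step 4: 5 trees catch fire, 5 burn out
  ....F
  .....
  .....
  .....
  ....F
  FF.FT

....F
.....
.....
.....
....F
FF.FT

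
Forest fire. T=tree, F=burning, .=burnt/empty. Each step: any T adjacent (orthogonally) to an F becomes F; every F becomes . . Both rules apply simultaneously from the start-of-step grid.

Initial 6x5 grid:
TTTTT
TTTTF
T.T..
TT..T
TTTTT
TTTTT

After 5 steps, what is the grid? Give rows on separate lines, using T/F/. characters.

Step 1: 2 trees catch fire, 1 burn out
  TTTTF
  TTTF.
  T.T..
  TT..T
  TTTTT
  TTTTT
Step 2: 2 trees catch fire, 2 burn out
  TTTF.
  TTF..
  T.T..
  TT..T
  TTTTT
  TTTTT
Step 3: 3 trees catch fire, 2 burn out
  TTF..
  TF...
  T.F..
  TT..T
  TTTTT
  TTTTT
Step 4: 2 trees catch fire, 3 burn out
  TF...
  F....
  T....
  TT..T
  TTTTT
  TTTTT
Step 5: 2 trees catch fire, 2 burn out
  F....
  .....
  F....
  TT..T
  TTTTT
  TTTTT

F....
.....
F....
TT..T
TTTTT
TTTTT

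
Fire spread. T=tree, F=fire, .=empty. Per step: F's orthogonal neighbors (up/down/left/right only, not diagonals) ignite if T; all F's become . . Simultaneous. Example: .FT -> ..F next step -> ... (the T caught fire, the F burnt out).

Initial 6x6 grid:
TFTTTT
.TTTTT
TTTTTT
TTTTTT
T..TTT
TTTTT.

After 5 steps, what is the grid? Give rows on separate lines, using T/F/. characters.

Step 1: 3 trees catch fire, 1 burn out
  F.FTTT
  .FTTTT
  TTTTTT
  TTTTTT
  T..TTT
  TTTTT.
Step 2: 3 trees catch fire, 3 burn out
  ...FTT
  ..FTTT
  TFTTTT
  TTTTTT
  T..TTT
  TTTTT.
Step 3: 5 trees catch fire, 3 burn out
  ....FT
  ...FTT
  F.FTTT
  TFTTTT
  T..TTT
  TTTTT.
Step 4: 5 trees catch fire, 5 burn out
  .....F
  ....FT
  ...FTT
  F.FTTT
  T..TTT
  TTTTT.
Step 5: 4 trees catch fire, 5 burn out
  ......
  .....F
  ....FT
  ...FTT
  F..TTT
  TTTTT.

......
.....F
....FT
...FTT
F..TTT
TTTTT.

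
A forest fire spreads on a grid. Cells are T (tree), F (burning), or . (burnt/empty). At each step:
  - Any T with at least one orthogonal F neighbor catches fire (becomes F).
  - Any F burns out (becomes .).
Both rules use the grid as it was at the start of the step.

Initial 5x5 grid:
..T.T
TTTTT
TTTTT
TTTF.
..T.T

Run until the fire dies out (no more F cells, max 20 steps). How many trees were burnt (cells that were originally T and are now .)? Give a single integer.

Step 1: +2 fires, +1 burnt (F count now 2)
Step 2: +5 fires, +2 burnt (F count now 5)
Step 3: +4 fires, +5 burnt (F count now 4)
Step 4: +4 fires, +4 burnt (F count now 4)
Step 5: +1 fires, +4 burnt (F count now 1)
Step 6: +0 fires, +1 burnt (F count now 0)
Fire out after step 6
Initially T: 17, now '.': 24
Total burnt (originally-T cells now '.'): 16

Answer: 16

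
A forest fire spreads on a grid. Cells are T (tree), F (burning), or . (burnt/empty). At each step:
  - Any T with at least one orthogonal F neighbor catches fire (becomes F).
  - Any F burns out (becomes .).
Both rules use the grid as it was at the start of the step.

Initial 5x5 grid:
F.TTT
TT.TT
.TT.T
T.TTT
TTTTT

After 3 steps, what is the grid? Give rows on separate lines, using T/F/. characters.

Step 1: 1 trees catch fire, 1 burn out
  ..TTT
  FT.TT
  .TT.T
  T.TTT
  TTTTT
Step 2: 1 trees catch fire, 1 burn out
  ..TTT
  .F.TT
  .TT.T
  T.TTT
  TTTTT
Step 3: 1 trees catch fire, 1 burn out
  ..TTT
  ...TT
  .FT.T
  T.TTT
  TTTTT

..TTT
...TT
.FT.T
T.TTT
TTTTT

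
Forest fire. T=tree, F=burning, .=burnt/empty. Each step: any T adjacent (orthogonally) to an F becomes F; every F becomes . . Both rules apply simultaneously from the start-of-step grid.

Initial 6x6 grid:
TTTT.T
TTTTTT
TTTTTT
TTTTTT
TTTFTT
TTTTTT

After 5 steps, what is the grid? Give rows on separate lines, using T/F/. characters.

Step 1: 4 trees catch fire, 1 burn out
  TTTT.T
  TTTTTT
  TTTTTT
  TTTFTT
  TTF.FT
  TTTFTT
Step 2: 7 trees catch fire, 4 burn out
  TTTT.T
  TTTTTT
  TTTFTT
  TTF.FT
  TF...F
  TTF.FT
Step 3: 8 trees catch fire, 7 burn out
  TTTT.T
  TTTFTT
  TTF.FT
  TF...F
  F.....
  TF...F
Step 4: 7 trees catch fire, 8 burn out
  TTTF.T
  TTF.FT
  TF...F
  F.....
  ......
  F.....
Step 5: 4 trees catch fire, 7 burn out
  TTF..T
  TF...F
  F.....
  ......
  ......
  ......

TTF..T
TF...F
F.....
......
......
......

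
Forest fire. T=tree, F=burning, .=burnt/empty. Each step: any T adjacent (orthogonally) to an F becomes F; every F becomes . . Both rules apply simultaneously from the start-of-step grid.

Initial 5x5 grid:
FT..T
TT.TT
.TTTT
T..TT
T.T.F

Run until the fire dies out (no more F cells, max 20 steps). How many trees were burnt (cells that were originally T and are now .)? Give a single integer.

Step 1: +3 fires, +2 burnt (F count now 3)
Step 2: +3 fires, +3 burnt (F count now 3)
Step 3: +3 fires, +3 burnt (F count now 3)
Step 4: +3 fires, +3 burnt (F count now 3)
Step 5: +0 fires, +3 burnt (F count now 0)
Fire out after step 5
Initially T: 15, now '.': 22
Total burnt (originally-T cells now '.'): 12

Answer: 12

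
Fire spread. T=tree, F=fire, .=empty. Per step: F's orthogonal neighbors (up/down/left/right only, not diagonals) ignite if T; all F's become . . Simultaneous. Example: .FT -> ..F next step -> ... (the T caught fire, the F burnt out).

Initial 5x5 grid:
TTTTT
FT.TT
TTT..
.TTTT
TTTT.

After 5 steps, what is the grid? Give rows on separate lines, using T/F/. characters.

Step 1: 3 trees catch fire, 1 burn out
  FTTTT
  .F.TT
  FTT..
  .TTTT
  TTTT.
Step 2: 2 trees catch fire, 3 burn out
  .FTTT
  ...TT
  .FT..
  .TTTT
  TTTT.
Step 3: 3 trees catch fire, 2 burn out
  ..FTT
  ...TT
  ..F..
  .FTTT
  TTTT.
Step 4: 3 trees catch fire, 3 burn out
  ...FT
  ...TT
  .....
  ..FTT
  TFTT.
Step 5: 5 trees catch fire, 3 burn out
  ....F
  ...FT
  .....
  ...FT
  F.FT.

....F
...FT
.....
...FT
F.FT.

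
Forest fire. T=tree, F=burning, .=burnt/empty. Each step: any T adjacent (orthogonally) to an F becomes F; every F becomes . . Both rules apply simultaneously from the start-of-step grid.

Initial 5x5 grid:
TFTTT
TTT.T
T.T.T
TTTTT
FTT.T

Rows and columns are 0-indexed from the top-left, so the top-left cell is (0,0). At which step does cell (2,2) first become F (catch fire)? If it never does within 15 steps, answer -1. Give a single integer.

Step 1: cell (2,2)='T' (+5 fires, +2 burnt)
Step 2: cell (2,2)='T' (+6 fires, +5 burnt)
Step 3: cell (2,2)='F' (+3 fires, +6 burnt)
  -> target ignites at step 3
Step 4: cell (2,2)='.' (+2 fires, +3 burnt)
Step 5: cell (2,2)='.' (+2 fires, +2 burnt)
Step 6: cell (2,2)='.' (+1 fires, +2 burnt)
Step 7: cell (2,2)='.' (+0 fires, +1 burnt)
  fire out at step 7

3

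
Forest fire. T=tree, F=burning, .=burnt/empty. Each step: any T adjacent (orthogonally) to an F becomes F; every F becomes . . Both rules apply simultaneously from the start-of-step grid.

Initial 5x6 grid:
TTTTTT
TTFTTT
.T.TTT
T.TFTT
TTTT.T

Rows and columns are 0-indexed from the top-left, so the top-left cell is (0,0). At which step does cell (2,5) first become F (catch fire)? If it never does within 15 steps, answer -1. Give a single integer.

Step 1: cell (2,5)='T' (+7 fires, +2 burnt)
Step 2: cell (2,5)='T' (+8 fires, +7 burnt)
Step 3: cell (2,5)='F' (+6 fires, +8 burnt)
  -> target ignites at step 3
Step 4: cell (2,5)='.' (+2 fires, +6 burnt)
Step 5: cell (2,5)='.' (+1 fires, +2 burnt)
Step 6: cell (2,5)='.' (+0 fires, +1 burnt)
  fire out at step 6

3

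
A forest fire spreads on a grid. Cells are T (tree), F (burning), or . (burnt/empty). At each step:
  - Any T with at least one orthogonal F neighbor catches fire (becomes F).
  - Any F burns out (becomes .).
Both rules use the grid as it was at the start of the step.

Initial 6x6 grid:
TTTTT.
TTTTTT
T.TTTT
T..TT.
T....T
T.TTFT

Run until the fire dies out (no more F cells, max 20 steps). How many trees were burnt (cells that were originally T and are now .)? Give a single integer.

Step 1: +2 fires, +1 burnt (F count now 2)
Step 2: +2 fires, +2 burnt (F count now 2)
Step 3: +0 fires, +2 burnt (F count now 0)
Fire out after step 3
Initially T: 25, now '.': 15
Total burnt (originally-T cells now '.'): 4

Answer: 4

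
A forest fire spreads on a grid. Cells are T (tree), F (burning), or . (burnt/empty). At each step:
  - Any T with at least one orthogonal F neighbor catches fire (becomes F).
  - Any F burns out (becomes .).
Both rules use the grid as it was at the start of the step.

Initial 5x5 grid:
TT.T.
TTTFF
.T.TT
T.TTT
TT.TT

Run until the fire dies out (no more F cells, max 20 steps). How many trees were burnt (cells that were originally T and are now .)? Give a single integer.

Step 1: +4 fires, +2 burnt (F count now 4)
Step 2: +3 fires, +4 burnt (F count now 3)
Step 3: +6 fires, +3 burnt (F count now 6)
Step 4: +1 fires, +6 burnt (F count now 1)
Step 5: +0 fires, +1 burnt (F count now 0)
Fire out after step 5
Initially T: 17, now '.': 22
Total burnt (originally-T cells now '.'): 14

Answer: 14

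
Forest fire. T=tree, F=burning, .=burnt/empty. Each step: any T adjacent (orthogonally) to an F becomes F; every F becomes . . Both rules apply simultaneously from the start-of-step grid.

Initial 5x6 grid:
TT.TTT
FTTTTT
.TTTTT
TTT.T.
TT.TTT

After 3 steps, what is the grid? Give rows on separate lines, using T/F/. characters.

Step 1: 2 trees catch fire, 1 burn out
  FT.TTT
  .FTTTT
  .TTTTT
  TTT.T.
  TT.TTT
Step 2: 3 trees catch fire, 2 burn out
  .F.TTT
  ..FTTT
  .FTTTT
  TTT.T.
  TT.TTT
Step 3: 3 trees catch fire, 3 burn out
  ...TTT
  ...FTT
  ..FTTT
  TFT.T.
  TT.TTT

...TTT
...FTT
..FTTT
TFT.T.
TT.TTT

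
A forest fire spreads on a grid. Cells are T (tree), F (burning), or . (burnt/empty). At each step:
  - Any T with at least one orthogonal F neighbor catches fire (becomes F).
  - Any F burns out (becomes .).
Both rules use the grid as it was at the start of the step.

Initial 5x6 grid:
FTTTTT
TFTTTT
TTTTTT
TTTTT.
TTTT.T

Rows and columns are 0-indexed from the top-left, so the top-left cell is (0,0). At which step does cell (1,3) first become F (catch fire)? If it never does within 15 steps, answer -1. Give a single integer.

Step 1: cell (1,3)='T' (+4 fires, +2 burnt)
Step 2: cell (1,3)='F' (+5 fires, +4 burnt)
  -> target ignites at step 2
Step 3: cell (1,3)='.' (+6 fires, +5 burnt)
Step 4: cell (1,3)='.' (+6 fires, +6 burnt)
Step 5: cell (1,3)='.' (+4 fires, +6 burnt)
Step 6: cell (1,3)='.' (+0 fires, +4 burnt)
  fire out at step 6

2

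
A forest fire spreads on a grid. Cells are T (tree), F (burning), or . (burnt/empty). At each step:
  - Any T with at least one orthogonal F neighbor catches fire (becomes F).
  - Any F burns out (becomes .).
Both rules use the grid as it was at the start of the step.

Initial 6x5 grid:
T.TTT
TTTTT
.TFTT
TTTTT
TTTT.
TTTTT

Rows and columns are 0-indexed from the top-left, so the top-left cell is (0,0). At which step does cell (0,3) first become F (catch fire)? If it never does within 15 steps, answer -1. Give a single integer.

Step 1: cell (0,3)='T' (+4 fires, +1 burnt)
Step 2: cell (0,3)='T' (+7 fires, +4 burnt)
Step 3: cell (0,3)='F' (+8 fires, +7 burnt)
  -> target ignites at step 3
Step 4: cell (0,3)='.' (+5 fires, +8 burnt)
Step 5: cell (0,3)='.' (+2 fires, +5 burnt)
Step 6: cell (0,3)='.' (+0 fires, +2 burnt)
  fire out at step 6

3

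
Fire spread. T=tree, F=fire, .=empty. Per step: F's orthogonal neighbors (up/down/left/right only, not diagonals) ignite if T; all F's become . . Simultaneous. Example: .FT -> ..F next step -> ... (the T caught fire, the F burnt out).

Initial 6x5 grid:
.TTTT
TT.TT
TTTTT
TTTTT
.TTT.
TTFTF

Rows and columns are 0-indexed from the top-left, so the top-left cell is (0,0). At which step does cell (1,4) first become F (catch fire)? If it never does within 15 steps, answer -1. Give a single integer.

Step 1: cell (1,4)='T' (+3 fires, +2 burnt)
Step 2: cell (1,4)='T' (+4 fires, +3 burnt)
Step 3: cell (1,4)='T' (+3 fires, +4 burnt)
Step 4: cell (1,4)='T' (+4 fires, +3 burnt)
Step 5: cell (1,4)='T' (+4 fires, +4 burnt)
Step 6: cell (1,4)='F' (+4 fires, +4 burnt)
  -> target ignites at step 6
Step 7: cell (1,4)='.' (+2 fires, +4 burnt)
Step 8: cell (1,4)='.' (+0 fires, +2 burnt)
  fire out at step 8

6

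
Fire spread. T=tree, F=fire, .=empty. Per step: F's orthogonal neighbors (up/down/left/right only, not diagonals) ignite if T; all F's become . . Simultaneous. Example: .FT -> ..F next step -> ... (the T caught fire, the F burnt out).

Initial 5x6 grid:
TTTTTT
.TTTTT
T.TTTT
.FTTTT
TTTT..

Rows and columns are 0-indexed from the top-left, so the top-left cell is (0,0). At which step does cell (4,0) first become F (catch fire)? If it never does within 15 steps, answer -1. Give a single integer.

Step 1: cell (4,0)='T' (+2 fires, +1 burnt)
Step 2: cell (4,0)='F' (+4 fires, +2 burnt)
  -> target ignites at step 2
Step 3: cell (4,0)='.' (+4 fires, +4 burnt)
Step 4: cell (4,0)='.' (+5 fires, +4 burnt)
Step 5: cell (4,0)='.' (+4 fires, +5 burnt)
Step 6: cell (4,0)='.' (+3 fires, +4 burnt)
Step 7: cell (4,0)='.' (+1 fires, +3 burnt)
Step 8: cell (4,0)='.' (+0 fires, +1 burnt)
  fire out at step 8

2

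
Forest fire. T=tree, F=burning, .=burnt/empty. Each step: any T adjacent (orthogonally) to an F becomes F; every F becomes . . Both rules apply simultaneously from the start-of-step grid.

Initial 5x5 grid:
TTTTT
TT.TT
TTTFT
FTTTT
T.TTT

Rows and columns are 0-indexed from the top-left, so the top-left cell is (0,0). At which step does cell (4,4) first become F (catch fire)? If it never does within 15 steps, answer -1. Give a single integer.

Step 1: cell (4,4)='T' (+7 fires, +2 burnt)
Step 2: cell (4,4)='T' (+7 fires, +7 burnt)
Step 3: cell (4,4)='F' (+6 fires, +7 burnt)
  -> target ignites at step 3
Step 4: cell (4,4)='.' (+1 fires, +6 burnt)
Step 5: cell (4,4)='.' (+0 fires, +1 burnt)
  fire out at step 5

3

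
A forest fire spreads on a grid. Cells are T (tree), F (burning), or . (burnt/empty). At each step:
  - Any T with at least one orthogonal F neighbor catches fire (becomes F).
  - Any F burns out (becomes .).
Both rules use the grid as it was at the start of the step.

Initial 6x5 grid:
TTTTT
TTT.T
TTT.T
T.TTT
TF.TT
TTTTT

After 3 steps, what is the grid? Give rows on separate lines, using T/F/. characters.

Step 1: 2 trees catch fire, 1 burn out
  TTTTT
  TTT.T
  TTT.T
  T.TTT
  F..TT
  TFTTT
Step 2: 3 trees catch fire, 2 burn out
  TTTTT
  TTT.T
  TTT.T
  F.TTT
  ...TT
  F.FTT
Step 3: 2 trees catch fire, 3 burn out
  TTTTT
  TTT.T
  FTT.T
  ..TTT
  ...TT
  ...FT

TTTTT
TTT.T
FTT.T
..TTT
...TT
...FT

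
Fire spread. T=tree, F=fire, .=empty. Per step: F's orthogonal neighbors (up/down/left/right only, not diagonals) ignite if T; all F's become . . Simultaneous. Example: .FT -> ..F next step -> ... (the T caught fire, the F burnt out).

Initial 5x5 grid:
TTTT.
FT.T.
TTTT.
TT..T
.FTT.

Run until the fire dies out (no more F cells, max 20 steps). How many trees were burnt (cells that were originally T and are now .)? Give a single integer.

Step 1: +5 fires, +2 burnt (F count now 5)
Step 2: +4 fires, +5 burnt (F count now 4)
Step 3: +2 fires, +4 burnt (F count now 2)
Step 4: +2 fires, +2 burnt (F count now 2)
Step 5: +1 fires, +2 burnt (F count now 1)
Step 6: +0 fires, +1 burnt (F count now 0)
Fire out after step 6
Initially T: 15, now '.': 24
Total burnt (originally-T cells now '.'): 14

Answer: 14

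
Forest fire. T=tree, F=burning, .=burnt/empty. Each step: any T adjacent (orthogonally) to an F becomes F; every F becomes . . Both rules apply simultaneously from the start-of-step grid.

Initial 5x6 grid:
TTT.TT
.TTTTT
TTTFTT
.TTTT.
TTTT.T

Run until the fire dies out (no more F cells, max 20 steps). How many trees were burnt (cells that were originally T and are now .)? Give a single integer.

Step 1: +4 fires, +1 burnt (F count now 4)
Step 2: +7 fires, +4 burnt (F count now 7)
Step 3: +7 fires, +7 burnt (F count now 7)
Step 4: +3 fires, +7 burnt (F count now 3)
Step 5: +2 fires, +3 burnt (F count now 2)
Step 6: +0 fires, +2 burnt (F count now 0)
Fire out after step 6
Initially T: 24, now '.': 29
Total burnt (originally-T cells now '.'): 23

Answer: 23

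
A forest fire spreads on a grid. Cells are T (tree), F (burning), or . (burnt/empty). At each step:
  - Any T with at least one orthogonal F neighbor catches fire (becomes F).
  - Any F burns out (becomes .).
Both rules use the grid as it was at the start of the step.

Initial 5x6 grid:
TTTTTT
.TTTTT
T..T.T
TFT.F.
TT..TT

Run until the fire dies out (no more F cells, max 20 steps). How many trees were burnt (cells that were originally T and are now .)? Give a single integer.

Answer: 7

Derivation:
Step 1: +4 fires, +2 burnt (F count now 4)
Step 2: +3 fires, +4 burnt (F count now 3)
Step 3: +0 fires, +3 burnt (F count now 0)
Fire out after step 3
Initially T: 20, now '.': 17
Total burnt (originally-T cells now '.'): 7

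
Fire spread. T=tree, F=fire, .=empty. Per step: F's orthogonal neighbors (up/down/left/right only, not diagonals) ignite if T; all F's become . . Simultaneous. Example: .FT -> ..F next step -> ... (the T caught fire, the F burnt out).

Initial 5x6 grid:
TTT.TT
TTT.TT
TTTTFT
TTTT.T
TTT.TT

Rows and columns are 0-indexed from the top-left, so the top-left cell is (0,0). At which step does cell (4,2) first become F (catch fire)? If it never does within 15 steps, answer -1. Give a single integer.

Step 1: cell (4,2)='T' (+3 fires, +1 burnt)
Step 2: cell (4,2)='T' (+5 fires, +3 burnt)
Step 3: cell (4,2)='T' (+5 fires, +5 burnt)
Step 4: cell (4,2)='F' (+6 fires, +5 burnt)
  -> target ignites at step 4
Step 5: cell (4,2)='.' (+4 fires, +6 burnt)
Step 6: cell (4,2)='.' (+2 fires, +4 burnt)
Step 7: cell (4,2)='.' (+0 fires, +2 burnt)
  fire out at step 7

4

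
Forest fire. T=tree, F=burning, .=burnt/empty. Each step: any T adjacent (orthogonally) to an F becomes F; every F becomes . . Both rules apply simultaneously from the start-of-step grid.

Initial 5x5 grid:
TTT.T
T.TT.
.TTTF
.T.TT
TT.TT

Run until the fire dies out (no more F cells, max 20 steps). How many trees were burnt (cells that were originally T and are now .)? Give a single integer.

Answer: 16

Derivation:
Step 1: +2 fires, +1 burnt (F count now 2)
Step 2: +4 fires, +2 burnt (F count now 4)
Step 3: +3 fires, +4 burnt (F count now 3)
Step 4: +2 fires, +3 burnt (F count now 2)
Step 5: +2 fires, +2 burnt (F count now 2)
Step 6: +2 fires, +2 burnt (F count now 2)
Step 7: +1 fires, +2 burnt (F count now 1)
Step 8: +0 fires, +1 burnt (F count now 0)
Fire out after step 8
Initially T: 17, now '.': 24
Total burnt (originally-T cells now '.'): 16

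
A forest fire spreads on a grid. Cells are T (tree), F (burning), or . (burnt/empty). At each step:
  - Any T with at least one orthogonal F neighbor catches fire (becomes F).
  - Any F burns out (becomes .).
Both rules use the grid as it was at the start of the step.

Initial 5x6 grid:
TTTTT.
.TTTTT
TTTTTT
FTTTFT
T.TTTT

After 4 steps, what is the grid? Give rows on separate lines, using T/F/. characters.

Step 1: 7 trees catch fire, 2 burn out
  TTTTT.
  .TTTTT
  FTTTFT
  .FTF.F
  F.TTFT
Step 2: 7 trees catch fire, 7 burn out
  TTTTT.
  .TTTFT
  .FTF.F
  ..F...
  ..TF.F
Step 3: 6 trees catch fire, 7 burn out
  TTTTF.
  .FTF.F
  ..F...
  ......
  ..F...
Step 4: 3 trees catch fire, 6 burn out
  TFTF..
  ..F...
  ......
  ......
  ......

TFTF..
..F...
......
......
......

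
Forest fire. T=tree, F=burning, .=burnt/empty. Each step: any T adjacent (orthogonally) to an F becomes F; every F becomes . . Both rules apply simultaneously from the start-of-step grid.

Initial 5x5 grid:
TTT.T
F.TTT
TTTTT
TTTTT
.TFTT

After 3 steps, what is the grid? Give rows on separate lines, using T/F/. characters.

Step 1: 5 trees catch fire, 2 burn out
  FTT.T
  ..TTT
  FTTTT
  TTFTT
  .F.FT
Step 2: 7 trees catch fire, 5 burn out
  .FT.T
  ..TTT
  .FFTT
  FF.FT
  ....F
Step 3: 4 trees catch fire, 7 burn out
  ..F.T
  ..FTT
  ...FT
  ....F
  .....

..F.T
..FTT
...FT
....F
.....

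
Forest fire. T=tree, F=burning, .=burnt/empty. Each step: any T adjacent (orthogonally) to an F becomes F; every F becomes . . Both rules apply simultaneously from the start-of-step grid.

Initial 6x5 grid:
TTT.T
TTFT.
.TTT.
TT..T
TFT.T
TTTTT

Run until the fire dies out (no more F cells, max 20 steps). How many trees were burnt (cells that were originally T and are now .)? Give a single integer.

Step 1: +8 fires, +2 burnt (F count now 8)
Step 2: +7 fires, +8 burnt (F count now 7)
Step 3: +2 fires, +7 burnt (F count now 2)
Step 4: +1 fires, +2 burnt (F count now 1)
Step 5: +1 fires, +1 burnt (F count now 1)
Step 6: +1 fires, +1 burnt (F count now 1)
Step 7: +0 fires, +1 burnt (F count now 0)
Fire out after step 7
Initially T: 21, now '.': 29
Total burnt (originally-T cells now '.'): 20

Answer: 20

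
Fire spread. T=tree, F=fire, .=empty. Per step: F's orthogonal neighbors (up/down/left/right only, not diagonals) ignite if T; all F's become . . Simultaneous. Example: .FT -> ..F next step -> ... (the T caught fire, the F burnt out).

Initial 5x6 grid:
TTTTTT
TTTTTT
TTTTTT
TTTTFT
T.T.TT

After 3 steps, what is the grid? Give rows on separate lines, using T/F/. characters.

Step 1: 4 trees catch fire, 1 burn out
  TTTTTT
  TTTTTT
  TTTTFT
  TTTF.F
  T.T.FT
Step 2: 5 trees catch fire, 4 burn out
  TTTTTT
  TTTTFT
  TTTF.F
  TTF...
  T.T..F
Step 3: 6 trees catch fire, 5 burn out
  TTTTFT
  TTTF.F
  TTF...
  TF....
  T.F...

TTTTFT
TTTF.F
TTF...
TF....
T.F...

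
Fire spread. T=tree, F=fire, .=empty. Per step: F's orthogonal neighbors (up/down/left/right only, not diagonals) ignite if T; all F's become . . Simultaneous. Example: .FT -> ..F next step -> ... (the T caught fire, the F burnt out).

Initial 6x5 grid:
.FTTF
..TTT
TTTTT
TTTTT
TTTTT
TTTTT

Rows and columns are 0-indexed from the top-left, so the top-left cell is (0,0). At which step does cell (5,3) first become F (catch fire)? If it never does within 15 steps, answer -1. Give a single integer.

Step 1: cell (5,3)='T' (+3 fires, +2 burnt)
Step 2: cell (5,3)='T' (+3 fires, +3 burnt)
Step 3: cell (5,3)='T' (+3 fires, +3 burnt)
Step 4: cell (5,3)='T' (+4 fires, +3 burnt)
Step 5: cell (5,3)='T' (+5 fires, +4 burnt)
Step 6: cell (5,3)='F' (+4 fires, +5 burnt)
  -> target ignites at step 6
Step 7: cell (5,3)='.' (+2 fires, +4 burnt)
Step 8: cell (5,3)='.' (+1 fires, +2 burnt)
Step 9: cell (5,3)='.' (+0 fires, +1 burnt)
  fire out at step 9

6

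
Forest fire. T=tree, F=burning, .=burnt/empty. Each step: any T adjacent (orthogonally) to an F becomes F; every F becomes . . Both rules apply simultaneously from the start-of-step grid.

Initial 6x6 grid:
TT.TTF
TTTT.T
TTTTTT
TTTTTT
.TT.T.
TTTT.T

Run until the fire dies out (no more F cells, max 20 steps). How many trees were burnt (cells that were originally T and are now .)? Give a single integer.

Step 1: +2 fires, +1 burnt (F count now 2)
Step 2: +2 fires, +2 burnt (F count now 2)
Step 3: +3 fires, +2 burnt (F count now 3)
Step 4: +3 fires, +3 burnt (F count now 3)
Step 5: +4 fires, +3 burnt (F count now 4)
Step 6: +4 fires, +4 burnt (F count now 4)
Step 7: +4 fires, +4 burnt (F count now 4)
Step 8: +3 fires, +4 burnt (F count now 3)
Step 9: +2 fires, +3 burnt (F count now 2)
Step 10: +1 fires, +2 burnt (F count now 1)
Step 11: +0 fires, +1 burnt (F count now 0)
Fire out after step 11
Initially T: 29, now '.': 35
Total burnt (originally-T cells now '.'): 28

Answer: 28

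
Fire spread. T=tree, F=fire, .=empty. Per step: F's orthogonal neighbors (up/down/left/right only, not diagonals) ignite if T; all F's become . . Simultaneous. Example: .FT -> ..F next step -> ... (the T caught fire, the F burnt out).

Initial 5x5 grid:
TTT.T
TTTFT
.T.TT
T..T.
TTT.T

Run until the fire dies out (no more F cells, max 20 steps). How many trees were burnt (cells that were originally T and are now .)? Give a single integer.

Answer: 12

Derivation:
Step 1: +3 fires, +1 burnt (F count now 3)
Step 2: +5 fires, +3 burnt (F count now 5)
Step 3: +3 fires, +5 burnt (F count now 3)
Step 4: +1 fires, +3 burnt (F count now 1)
Step 5: +0 fires, +1 burnt (F count now 0)
Fire out after step 5
Initially T: 17, now '.': 20
Total burnt (originally-T cells now '.'): 12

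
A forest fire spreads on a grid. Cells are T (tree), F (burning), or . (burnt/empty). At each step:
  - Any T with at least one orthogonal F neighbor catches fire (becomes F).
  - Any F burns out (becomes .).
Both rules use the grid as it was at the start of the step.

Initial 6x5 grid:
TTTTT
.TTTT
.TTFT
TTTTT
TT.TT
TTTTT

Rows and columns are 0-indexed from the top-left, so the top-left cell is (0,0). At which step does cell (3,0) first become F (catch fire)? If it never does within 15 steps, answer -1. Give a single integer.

Step 1: cell (3,0)='T' (+4 fires, +1 burnt)
Step 2: cell (3,0)='T' (+7 fires, +4 burnt)
Step 3: cell (3,0)='T' (+6 fires, +7 burnt)
Step 4: cell (3,0)='F' (+5 fires, +6 burnt)
  -> target ignites at step 4
Step 5: cell (3,0)='.' (+3 fires, +5 burnt)
Step 6: cell (3,0)='.' (+1 fires, +3 burnt)
Step 7: cell (3,0)='.' (+0 fires, +1 burnt)
  fire out at step 7

4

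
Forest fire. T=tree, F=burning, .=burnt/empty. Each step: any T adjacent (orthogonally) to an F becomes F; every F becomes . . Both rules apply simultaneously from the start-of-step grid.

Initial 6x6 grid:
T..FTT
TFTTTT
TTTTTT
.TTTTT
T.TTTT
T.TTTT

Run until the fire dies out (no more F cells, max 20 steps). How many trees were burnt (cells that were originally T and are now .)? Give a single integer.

Step 1: +5 fires, +2 burnt (F count now 5)
Step 2: +7 fires, +5 burnt (F count now 7)
Step 3: +4 fires, +7 burnt (F count now 4)
Step 4: +4 fires, +4 burnt (F count now 4)
Step 5: +4 fires, +4 burnt (F count now 4)
Step 6: +2 fires, +4 burnt (F count now 2)
Step 7: +1 fires, +2 burnt (F count now 1)
Step 8: +0 fires, +1 burnt (F count now 0)
Fire out after step 8
Initially T: 29, now '.': 34
Total burnt (originally-T cells now '.'): 27

Answer: 27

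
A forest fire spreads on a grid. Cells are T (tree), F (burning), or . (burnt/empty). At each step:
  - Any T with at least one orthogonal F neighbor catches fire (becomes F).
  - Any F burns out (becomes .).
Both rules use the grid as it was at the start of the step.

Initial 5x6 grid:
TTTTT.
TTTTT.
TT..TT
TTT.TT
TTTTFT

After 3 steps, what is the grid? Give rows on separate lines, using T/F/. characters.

Step 1: 3 trees catch fire, 1 burn out
  TTTTT.
  TTTTT.
  TT..TT
  TTT.FT
  TTTF.F
Step 2: 3 trees catch fire, 3 burn out
  TTTTT.
  TTTTT.
  TT..FT
  TTT..F
  TTF...
Step 3: 4 trees catch fire, 3 burn out
  TTTTT.
  TTTTF.
  TT...F
  TTF...
  TF....

TTTTT.
TTTTF.
TT...F
TTF...
TF....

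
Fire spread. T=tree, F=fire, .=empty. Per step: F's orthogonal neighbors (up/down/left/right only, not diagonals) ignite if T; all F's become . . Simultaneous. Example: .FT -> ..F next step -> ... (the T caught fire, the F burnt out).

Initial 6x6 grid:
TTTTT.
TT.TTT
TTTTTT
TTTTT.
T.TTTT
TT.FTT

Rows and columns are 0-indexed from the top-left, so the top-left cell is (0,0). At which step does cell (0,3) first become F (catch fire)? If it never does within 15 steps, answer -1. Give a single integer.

Step 1: cell (0,3)='T' (+2 fires, +1 burnt)
Step 2: cell (0,3)='T' (+4 fires, +2 burnt)
Step 3: cell (0,3)='T' (+4 fires, +4 burnt)
Step 4: cell (0,3)='T' (+4 fires, +4 burnt)
Step 5: cell (0,3)='F' (+5 fires, +4 burnt)
  -> target ignites at step 5
Step 6: cell (0,3)='.' (+6 fires, +5 burnt)
Step 7: cell (0,3)='.' (+3 fires, +6 burnt)
Step 8: cell (0,3)='.' (+2 fires, +3 burnt)
Step 9: cell (0,3)='.' (+0 fires, +2 burnt)
  fire out at step 9

5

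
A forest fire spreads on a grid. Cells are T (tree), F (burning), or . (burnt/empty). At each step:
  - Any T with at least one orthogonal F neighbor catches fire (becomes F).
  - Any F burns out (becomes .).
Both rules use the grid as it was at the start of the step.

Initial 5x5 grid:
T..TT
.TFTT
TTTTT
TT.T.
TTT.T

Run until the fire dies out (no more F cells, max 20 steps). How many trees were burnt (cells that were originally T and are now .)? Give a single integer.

Step 1: +3 fires, +1 burnt (F count now 3)
Step 2: +4 fires, +3 burnt (F count now 4)
Step 3: +5 fires, +4 burnt (F count now 5)
Step 4: +2 fires, +5 burnt (F count now 2)
Step 5: +2 fires, +2 burnt (F count now 2)
Step 6: +0 fires, +2 burnt (F count now 0)
Fire out after step 6
Initially T: 18, now '.': 23
Total burnt (originally-T cells now '.'): 16

Answer: 16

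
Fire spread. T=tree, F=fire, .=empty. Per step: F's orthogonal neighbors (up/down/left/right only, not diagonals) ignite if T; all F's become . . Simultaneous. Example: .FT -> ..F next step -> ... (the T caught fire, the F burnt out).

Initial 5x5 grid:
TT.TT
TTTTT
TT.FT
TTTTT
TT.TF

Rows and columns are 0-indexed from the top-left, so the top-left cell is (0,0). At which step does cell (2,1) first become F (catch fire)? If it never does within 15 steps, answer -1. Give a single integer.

Step 1: cell (2,1)='T' (+5 fires, +2 burnt)
Step 2: cell (2,1)='T' (+4 fires, +5 burnt)
Step 3: cell (2,1)='T' (+3 fires, +4 burnt)
Step 4: cell (2,1)='F' (+5 fires, +3 burnt)
  -> target ignites at step 4
Step 5: cell (2,1)='.' (+3 fires, +5 burnt)
Step 6: cell (2,1)='.' (+0 fires, +3 burnt)
  fire out at step 6

4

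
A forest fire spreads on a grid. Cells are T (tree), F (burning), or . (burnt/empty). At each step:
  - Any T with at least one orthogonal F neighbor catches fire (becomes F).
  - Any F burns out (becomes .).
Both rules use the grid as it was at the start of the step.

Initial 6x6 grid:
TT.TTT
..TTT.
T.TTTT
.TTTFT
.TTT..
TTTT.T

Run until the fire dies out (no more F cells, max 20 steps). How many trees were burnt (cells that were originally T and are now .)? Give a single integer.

Step 1: +3 fires, +1 burnt (F count now 3)
Step 2: +5 fires, +3 burnt (F count now 5)
Step 3: +6 fires, +5 burnt (F count now 6)
Step 4: +5 fires, +6 burnt (F count now 5)
Step 5: +1 fires, +5 burnt (F count now 1)
Step 6: +1 fires, +1 burnt (F count now 1)
Step 7: +0 fires, +1 burnt (F count now 0)
Fire out after step 7
Initially T: 25, now '.': 32
Total burnt (originally-T cells now '.'): 21

Answer: 21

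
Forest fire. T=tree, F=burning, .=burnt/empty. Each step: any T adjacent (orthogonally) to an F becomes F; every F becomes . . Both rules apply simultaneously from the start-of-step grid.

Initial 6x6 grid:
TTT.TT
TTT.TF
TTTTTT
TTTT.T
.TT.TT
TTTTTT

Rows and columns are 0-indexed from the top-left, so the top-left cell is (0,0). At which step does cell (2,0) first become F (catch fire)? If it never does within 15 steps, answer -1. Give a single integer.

Step 1: cell (2,0)='T' (+3 fires, +1 burnt)
Step 2: cell (2,0)='T' (+3 fires, +3 burnt)
Step 3: cell (2,0)='T' (+2 fires, +3 burnt)
Step 4: cell (2,0)='T' (+4 fires, +2 burnt)
Step 5: cell (2,0)='T' (+4 fires, +4 burnt)
Step 6: cell (2,0)='F' (+6 fires, +4 burnt)
  -> target ignites at step 6
Step 7: cell (2,0)='.' (+5 fires, +6 burnt)
Step 8: cell (2,0)='.' (+2 fires, +5 burnt)
Step 9: cell (2,0)='.' (+1 fires, +2 burnt)
Step 10: cell (2,0)='.' (+0 fires, +1 burnt)
  fire out at step 10

6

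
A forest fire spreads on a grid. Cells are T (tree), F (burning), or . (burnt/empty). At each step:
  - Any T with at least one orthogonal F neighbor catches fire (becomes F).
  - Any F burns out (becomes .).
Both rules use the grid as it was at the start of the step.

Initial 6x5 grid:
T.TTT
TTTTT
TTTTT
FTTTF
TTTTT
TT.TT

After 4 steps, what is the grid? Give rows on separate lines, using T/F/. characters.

Step 1: 6 trees catch fire, 2 burn out
  T.TTT
  TTTTT
  FTTTF
  .FTF.
  FTTTF
  TT.TT
Step 2: 9 trees catch fire, 6 burn out
  T.TTT
  FTTTF
  .FTF.
  ..F..
  .FTF.
  FT.TF
Step 3: 8 trees catch fire, 9 burn out
  F.TTF
  .FTF.
  ..F..
  .....
  ..F..
  .F.F.
Step 4: 2 trees catch fire, 8 burn out
  ..TF.
  ..F..
  .....
  .....
  .....
  .....

..TF.
..F..
.....
.....
.....
.....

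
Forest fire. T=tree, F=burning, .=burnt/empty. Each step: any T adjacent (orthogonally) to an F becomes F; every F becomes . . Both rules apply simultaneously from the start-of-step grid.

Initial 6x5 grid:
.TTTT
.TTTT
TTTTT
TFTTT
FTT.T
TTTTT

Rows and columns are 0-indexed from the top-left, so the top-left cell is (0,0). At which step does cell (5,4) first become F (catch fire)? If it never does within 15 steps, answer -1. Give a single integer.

Step 1: cell (5,4)='T' (+5 fires, +2 burnt)
Step 2: cell (5,4)='T' (+6 fires, +5 burnt)
Step 3: cell (5,4)='T' (+5 fires, +6 burnt)
Step 4: cell (5,4)='T' (+5 fires, +5 burnt)
Step 5: cell (5,4)='F' (+3 fires, +5 burnt)
  -> target ignites at step 5
Step 6: cell (5,4)='.' (+1 fires, +3 burnt)
Step 7: cell (5,4)='.' (+0 fires, +1 burnt)
  fire out at step 7

5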